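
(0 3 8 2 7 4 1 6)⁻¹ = (0 6 1 4 7 2 8 3)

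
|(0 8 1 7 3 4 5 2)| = 8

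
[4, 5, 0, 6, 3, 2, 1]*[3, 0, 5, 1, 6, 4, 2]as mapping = [0→6, 1→4, 2→3, 3→2, 4→1, 5→5, 6→0]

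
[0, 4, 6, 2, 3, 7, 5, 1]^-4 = [0, 2, 7, 5, 6, 4, 1, 3]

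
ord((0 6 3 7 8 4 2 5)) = 8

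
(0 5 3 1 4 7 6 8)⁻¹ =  (0 8 6 7 4 1 3 5)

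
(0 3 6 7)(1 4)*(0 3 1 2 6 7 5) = (0 1 4 2 6 5)(3 7)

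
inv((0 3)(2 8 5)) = (0 3)(2 5 8)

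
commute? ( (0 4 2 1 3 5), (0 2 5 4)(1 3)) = no: (0 4 2 1 3 5) * (0 2 5 4)(1 3) = (2 3 4 5), (0 2 5 4)(1 3) * (0 4 2 1 3 5) = (0 1 5 2)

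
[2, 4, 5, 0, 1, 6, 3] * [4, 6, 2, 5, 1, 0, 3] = [2, 1, 0, 4, 6, 3, 5]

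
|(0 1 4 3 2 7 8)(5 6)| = 14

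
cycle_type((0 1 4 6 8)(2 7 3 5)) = 4.5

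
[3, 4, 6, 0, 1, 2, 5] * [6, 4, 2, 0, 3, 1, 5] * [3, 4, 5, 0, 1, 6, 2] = [3, 0, 6, 2, 1, 5, 4]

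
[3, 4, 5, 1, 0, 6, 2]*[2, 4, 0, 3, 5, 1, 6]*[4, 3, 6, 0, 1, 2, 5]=[0, 2, 3, 1, 6, 5, 4]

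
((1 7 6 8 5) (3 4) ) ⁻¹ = (1 5 8 6 7) (3 4) 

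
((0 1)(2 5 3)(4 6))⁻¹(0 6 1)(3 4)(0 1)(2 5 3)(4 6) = (0 1 4)(2 6)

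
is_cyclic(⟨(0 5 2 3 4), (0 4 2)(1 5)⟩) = no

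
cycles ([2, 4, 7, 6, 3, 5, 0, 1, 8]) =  (0 2 7 1 4 3 6) 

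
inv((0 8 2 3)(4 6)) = (0 3 2 8)(4 6)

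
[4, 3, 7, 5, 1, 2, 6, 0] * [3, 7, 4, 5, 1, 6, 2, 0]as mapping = [0→1, 1→5, 2→0, 3→6, 4→7, 5→4, 6→2, 7→3]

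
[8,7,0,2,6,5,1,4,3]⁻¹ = [2,6,3,8,7,5,4,1,0]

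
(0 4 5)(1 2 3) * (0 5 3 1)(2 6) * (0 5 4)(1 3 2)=(1 6)(2 3 5 4)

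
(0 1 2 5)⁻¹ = (0 5 2 1)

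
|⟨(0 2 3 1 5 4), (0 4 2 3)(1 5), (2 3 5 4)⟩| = 720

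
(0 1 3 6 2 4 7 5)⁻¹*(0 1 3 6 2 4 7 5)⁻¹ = (0 7 2 3)(1 5 4 6)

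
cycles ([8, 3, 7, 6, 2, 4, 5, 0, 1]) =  (0 8 1 3 6 5 4 2 7)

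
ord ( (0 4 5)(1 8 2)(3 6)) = 6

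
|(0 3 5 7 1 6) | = 6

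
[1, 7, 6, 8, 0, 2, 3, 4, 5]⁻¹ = [4, 0, 5, 6, 7, 8, 2, 1, 3]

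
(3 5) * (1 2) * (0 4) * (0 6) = (0 4 6)(1 2)(3 5)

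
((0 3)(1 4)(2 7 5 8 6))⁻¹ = (0 3)(1 4)(2 6 8 5 7)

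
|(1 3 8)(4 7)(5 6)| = 6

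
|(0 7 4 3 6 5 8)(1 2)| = 14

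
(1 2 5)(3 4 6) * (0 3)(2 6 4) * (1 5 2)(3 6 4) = (0 6)(1 4 3)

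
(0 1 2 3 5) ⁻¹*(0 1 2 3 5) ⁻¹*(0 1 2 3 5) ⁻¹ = (0 2 5 1 3) 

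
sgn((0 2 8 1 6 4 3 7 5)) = 1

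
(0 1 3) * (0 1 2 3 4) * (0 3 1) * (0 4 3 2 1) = (0 1 3 4 2)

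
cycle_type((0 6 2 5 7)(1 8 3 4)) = 4.5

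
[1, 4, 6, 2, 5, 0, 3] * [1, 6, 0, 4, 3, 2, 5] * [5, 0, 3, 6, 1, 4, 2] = [2, 6, 4, 5, 3, 0, 1]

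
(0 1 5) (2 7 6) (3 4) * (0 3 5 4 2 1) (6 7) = (1 4 5 3 2 6) 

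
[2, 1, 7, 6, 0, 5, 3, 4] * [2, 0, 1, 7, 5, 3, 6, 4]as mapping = [0→1, 1→0, 2→4, 3→6, 4→2, 5→3, 6→7, 7→5]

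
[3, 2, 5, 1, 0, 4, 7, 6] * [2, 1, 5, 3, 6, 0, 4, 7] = [3, 5, 0, 1, 2, 6, 7, 4]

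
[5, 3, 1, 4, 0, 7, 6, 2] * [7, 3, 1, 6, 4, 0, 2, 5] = [0, 6, 3, 4, 7, 5, 2, 1]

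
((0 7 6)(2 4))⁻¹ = (0 6 7)(2 4)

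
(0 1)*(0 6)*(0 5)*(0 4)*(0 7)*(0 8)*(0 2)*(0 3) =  (0 1 6 5 4 7 8 2 3)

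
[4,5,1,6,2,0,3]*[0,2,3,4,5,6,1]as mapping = [0→5,1→6,2→2,3→1,4→3,5→0,6→4]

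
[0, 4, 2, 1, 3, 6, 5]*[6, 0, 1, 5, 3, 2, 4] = [6, 3, 1, 0, 5, 4, 2]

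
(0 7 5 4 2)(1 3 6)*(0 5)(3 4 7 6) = (0 6 1 4 2 5 7)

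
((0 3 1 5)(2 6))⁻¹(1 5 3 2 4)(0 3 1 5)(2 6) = (0 1 6 4 5)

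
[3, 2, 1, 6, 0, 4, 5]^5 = [0, 2, 1, 3, 4, 5, 6]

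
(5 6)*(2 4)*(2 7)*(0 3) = (0 3)(2 4 7)(5 6)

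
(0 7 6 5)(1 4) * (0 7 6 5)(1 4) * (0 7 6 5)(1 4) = (0 5 6 7)(1 4)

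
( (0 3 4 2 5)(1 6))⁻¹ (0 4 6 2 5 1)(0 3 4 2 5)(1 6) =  (0 6 3 2 1 5)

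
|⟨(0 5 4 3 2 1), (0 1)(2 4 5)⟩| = 720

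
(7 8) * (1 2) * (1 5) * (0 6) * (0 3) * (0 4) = (0 6 3 4)(1 2 5)(7 8)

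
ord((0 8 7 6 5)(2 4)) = 10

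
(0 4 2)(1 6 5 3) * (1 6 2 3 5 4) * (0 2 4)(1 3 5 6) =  (0 3 1 4 5 6)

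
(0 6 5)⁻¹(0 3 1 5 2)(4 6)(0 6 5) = (0 2 6 3 1)(4 5)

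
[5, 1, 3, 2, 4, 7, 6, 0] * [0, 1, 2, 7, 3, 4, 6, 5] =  [4, 1, 7, 2, 3, 5, 6, 0]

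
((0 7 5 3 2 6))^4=(0 2 5)(3 7 6)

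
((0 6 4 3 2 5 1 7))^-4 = (0 2)(1 4)(3 7)(5 6)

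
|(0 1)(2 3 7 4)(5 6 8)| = 12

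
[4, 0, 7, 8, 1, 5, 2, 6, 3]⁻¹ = [1, 4, 6, 8, 0, 5, 7, 2, 3]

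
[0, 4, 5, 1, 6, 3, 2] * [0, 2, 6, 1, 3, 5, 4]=[0, 3, 5, 2, 4, 1, 6]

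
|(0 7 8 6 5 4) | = 6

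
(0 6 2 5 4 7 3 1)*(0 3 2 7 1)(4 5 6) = (0 4 1 3)(2 6 7)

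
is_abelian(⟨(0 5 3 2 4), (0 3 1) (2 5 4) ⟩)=no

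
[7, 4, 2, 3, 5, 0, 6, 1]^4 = [5, 7, 2, 3, 1, 4, 6, 0]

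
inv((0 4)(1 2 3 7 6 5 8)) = (0 4)(1 8 5 6 7 3 2)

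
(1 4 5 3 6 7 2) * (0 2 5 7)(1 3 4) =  (0 2 3 6)(4 7 5)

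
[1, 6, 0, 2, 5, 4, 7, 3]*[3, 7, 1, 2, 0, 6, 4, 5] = [7, 4, 3, 1, 6, 0, 5, 2]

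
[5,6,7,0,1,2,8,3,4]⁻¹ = [3,4,5,7,8,0,1,2,6]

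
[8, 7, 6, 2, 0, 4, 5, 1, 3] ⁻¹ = [4, 7, 3, 8, 5, 6, 2, 1, 0] 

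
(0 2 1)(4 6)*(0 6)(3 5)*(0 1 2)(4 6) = (1 4)(3 5)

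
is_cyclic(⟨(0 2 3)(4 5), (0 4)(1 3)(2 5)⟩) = no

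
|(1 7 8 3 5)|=5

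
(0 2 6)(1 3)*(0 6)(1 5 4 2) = (0 1 3 5 4 2)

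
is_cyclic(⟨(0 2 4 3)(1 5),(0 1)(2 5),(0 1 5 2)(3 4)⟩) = no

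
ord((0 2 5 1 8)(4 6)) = 10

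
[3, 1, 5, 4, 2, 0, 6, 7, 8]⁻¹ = [5, 1, 4, 0, 3, 2, 6, 7, 8]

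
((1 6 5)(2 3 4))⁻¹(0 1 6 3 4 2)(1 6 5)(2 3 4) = (0 6 5 4 2 3)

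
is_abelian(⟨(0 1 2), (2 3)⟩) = no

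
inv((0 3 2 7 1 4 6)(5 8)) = (0 6 4 1 7 2 3)(5 8)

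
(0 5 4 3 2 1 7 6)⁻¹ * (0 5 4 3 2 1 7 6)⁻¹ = (0 7 2 4)(1 3 5 6)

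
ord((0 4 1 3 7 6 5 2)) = 8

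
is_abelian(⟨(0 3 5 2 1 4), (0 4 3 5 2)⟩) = no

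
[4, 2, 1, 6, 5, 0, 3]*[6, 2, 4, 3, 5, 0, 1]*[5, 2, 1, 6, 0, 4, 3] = [4, 0, 1, 2, 5, 3, 6]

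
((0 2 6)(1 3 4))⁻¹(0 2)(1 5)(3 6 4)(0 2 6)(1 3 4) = (0 1 4)(2 6)(3 5)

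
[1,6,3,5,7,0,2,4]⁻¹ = [5,0,6,2,7,3,1,4]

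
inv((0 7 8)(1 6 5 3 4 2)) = (0 8 7)(1 2 4 3 5 6)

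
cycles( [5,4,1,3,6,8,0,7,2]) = (0 5 8 2 1 4 6)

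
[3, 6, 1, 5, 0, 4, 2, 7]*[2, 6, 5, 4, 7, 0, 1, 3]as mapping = [0→4, 1→1, 2→6, 3→0, 4→2, 5→7, 6→5, 7→3]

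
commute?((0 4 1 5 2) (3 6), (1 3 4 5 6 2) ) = no:(0 4 1 5 2) (3 6)*(1 3 4 5 6 2) = (0 5 1 6 4 3 2), (1 3 4 5 6 2)*(0 4 1 5 2) (3 6) = (0 4 2 5 3 1 6) 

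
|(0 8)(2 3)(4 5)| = 2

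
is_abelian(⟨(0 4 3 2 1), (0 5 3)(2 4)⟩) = no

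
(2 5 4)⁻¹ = (2 4 5)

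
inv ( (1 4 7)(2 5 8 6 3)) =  (1 7 4)(2 3 6 8 5)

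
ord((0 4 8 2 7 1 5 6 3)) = 9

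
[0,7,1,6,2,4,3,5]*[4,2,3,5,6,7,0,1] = [4,1,2,0,3,6,5,7]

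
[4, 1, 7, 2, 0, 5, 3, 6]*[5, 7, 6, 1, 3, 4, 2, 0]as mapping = [0→3, 1→7, 2→0, 3→6, 4→5, 5→4, 6→1, 7→2]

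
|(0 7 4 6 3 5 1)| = 7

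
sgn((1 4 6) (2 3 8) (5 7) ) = -1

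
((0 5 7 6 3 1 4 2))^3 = (0 6 4 5 3 2 7 1)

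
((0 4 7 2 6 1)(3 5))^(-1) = (0 1 6 2 7 4)(3 5)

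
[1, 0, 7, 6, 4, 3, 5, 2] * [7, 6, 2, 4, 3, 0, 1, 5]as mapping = [0→6, 1→7, 2→5, 3→1, 4→3, 5→4, 6→0, 7→2]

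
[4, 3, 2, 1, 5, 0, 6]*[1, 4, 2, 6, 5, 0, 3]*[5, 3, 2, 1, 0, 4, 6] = [4, 6, 2, 0, 5, 3, 1]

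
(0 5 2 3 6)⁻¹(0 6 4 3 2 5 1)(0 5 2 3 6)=(0 4 6 3 2 1 5)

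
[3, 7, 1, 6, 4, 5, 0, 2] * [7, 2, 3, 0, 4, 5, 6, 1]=[0, 1, 2, 6, 4, 5, 7, 3]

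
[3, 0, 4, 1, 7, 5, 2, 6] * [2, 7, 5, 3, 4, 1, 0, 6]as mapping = [0→3, 1→2, 2→4, 3→7, 4→6, 5→1, 6→5, 7→0]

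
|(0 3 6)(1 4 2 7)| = 12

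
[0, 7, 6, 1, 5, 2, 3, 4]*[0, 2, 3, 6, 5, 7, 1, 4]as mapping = [0→0, 1→4, 2→1, 3→2, 4→7, 5→3, 6→6, 7→5]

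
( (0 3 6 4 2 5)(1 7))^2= (0 6 2)(3 4 5)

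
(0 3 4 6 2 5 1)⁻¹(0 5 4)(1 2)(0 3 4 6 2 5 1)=(0 5)(1 6 3)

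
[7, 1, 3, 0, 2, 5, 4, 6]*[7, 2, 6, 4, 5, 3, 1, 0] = [0, 2, 4, 7, 6, 3, 5, 1]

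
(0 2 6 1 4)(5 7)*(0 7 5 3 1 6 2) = (1 4 7 3)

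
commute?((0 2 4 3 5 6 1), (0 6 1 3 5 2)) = no:(0 2 4 3 5 6 1) * (0 6 1 3 5 2) = (1 6 3 2 4 5), (0 6 1 3 5 2) * (0 2 4 3 5 6 1) = (0 1 5 4 3 6)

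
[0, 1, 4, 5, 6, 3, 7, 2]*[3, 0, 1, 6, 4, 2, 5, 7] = [3, 0, 4, 2, 5, 6, 7, 1]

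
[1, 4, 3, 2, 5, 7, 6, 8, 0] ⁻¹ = [8, 0, 3, 2, 1, 4, 6, 5, 7] 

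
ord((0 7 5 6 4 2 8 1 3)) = 9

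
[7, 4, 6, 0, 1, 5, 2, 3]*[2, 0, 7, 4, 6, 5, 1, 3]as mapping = [0→3, 1→6, 2→1, 3→2, 4→0, 5→5, 6→7, 7→4]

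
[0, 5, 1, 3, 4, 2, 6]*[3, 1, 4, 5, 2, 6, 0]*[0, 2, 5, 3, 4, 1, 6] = [3, 6, 2, 1, 5, 4, 0]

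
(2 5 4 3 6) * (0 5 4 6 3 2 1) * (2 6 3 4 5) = (0 2 5 3 4 6 1)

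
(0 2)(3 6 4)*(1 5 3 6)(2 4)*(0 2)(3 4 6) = (0 6)(1 5 4 3)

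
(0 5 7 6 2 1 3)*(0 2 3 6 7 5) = (1 6 3 2)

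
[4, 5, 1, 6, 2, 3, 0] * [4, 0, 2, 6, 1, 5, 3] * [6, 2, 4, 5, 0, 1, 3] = [2, 1, 6, 5, 4, 3, 0]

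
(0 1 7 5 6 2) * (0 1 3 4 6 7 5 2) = (0 3 4 6)(1 5 7 2)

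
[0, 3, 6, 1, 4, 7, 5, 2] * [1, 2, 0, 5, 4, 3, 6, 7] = [1, 5, 6, 2, 4, 7, 3, 0]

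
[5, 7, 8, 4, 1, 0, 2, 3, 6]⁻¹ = [5, 4, 6, 7, 3, 0, 8, 1, 2]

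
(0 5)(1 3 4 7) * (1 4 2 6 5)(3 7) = (0 1 7 4 3 2 6 5)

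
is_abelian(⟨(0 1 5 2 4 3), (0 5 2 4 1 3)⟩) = no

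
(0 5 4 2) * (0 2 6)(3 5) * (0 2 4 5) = (0 3)(2 4 6)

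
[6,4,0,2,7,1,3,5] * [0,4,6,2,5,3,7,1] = [7,5,0,6,1,4,2,3]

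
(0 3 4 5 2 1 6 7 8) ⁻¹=(0 8 7 6 1 2 5 4 3) 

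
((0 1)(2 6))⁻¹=(0 1)(2 6)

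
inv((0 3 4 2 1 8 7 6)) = (0 6 7 8 1 2 4 3)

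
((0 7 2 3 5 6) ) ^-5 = (0 7 2 3 5 6) 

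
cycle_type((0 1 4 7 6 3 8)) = 7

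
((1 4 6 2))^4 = ()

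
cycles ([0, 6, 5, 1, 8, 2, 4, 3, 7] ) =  (1 6 4 8 7 3)(2 5)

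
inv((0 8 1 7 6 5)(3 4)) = (0 5 6 7 1 8)(3 4)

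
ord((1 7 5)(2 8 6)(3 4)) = 6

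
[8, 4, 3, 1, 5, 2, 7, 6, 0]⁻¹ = [8, 3, 5, 2, 1, 4, 7, 6, 0]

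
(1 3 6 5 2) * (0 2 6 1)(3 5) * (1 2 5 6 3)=(0 5 3 2)(1 6)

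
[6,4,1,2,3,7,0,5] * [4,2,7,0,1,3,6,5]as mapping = [0→6,1→1,2→2,3→7,4→0,5→5,6→4,7→3]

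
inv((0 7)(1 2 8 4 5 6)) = (0 7)(1 6 5 4 8 2)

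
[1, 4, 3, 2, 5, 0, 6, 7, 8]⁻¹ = [5, 0, 3, 2, 1, 4, 6, 7, 8]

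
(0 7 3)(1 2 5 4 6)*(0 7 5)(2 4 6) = (0 5 6 1 4 2)(3 7)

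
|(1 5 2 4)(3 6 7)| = 12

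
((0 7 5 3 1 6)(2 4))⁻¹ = (0 6 1 3 5 7)(2 4)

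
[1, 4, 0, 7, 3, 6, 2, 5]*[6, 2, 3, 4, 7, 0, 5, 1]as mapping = [0→2, 1→7, 2→6, 3→1, 4→4, 5→5, 6→3, 7→0]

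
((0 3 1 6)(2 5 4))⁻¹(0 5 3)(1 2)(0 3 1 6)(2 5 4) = (1 3 4)(5 6)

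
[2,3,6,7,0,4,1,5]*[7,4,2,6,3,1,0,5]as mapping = [0→2,1→6,2→0,3→5,4→7,5→3,6→4,7→1]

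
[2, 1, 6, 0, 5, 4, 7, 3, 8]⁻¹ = [3, 1, 0, 7, 5, 4, 2, 6, 8]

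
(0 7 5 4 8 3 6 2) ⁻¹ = (0 2 6 3 8 4 5 7) 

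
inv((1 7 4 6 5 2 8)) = (1 8 2 5 6 4 7)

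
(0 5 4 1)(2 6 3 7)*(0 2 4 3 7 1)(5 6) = (0 6 7 4)(1 2 5 3)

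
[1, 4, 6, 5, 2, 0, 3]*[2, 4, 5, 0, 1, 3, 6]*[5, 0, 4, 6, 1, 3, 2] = [1, 0, 2, 6, 3, 4, 5]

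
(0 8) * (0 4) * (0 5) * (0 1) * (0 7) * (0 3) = (0 8 4 5 1 7 3)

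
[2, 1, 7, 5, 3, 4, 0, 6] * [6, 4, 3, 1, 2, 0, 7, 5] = [3, 4, 5, 0, 1, 2, 6, 7]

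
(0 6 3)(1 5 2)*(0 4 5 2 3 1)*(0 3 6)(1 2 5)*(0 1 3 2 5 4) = (0 1 4 3)(5 6)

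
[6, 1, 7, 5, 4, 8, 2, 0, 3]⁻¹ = [7, 1, 6, 8, 4, 3, 0, 2, 5]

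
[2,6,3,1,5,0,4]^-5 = [3,4,1,6,0,2,5]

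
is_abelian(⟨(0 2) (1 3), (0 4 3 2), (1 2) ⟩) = no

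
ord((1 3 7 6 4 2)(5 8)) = 6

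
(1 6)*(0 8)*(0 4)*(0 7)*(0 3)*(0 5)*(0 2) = (0 8 4 7 3 5 2)(1 6)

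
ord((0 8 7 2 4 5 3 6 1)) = 9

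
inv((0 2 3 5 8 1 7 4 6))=(0 6 4 7 1 8 5 3 2)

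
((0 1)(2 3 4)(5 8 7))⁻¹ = (0 1)(2 4 3)(5 7 8)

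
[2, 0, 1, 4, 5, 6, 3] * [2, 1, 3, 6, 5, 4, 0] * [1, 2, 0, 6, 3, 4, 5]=[6, 0, 2, 4, 3, 1, 5]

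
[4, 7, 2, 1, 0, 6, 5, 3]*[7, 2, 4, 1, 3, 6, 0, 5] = [3, 5, 4, 2, 7, 0, 6, 1]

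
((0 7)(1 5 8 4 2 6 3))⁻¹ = (0 7)(1 3 6 2 4 8 5)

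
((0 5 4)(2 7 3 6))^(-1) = (0 4 5)(2 6 3 7)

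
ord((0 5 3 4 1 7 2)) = 7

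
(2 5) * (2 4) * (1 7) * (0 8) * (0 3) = (0 8 3)(1 7)(2 5 4)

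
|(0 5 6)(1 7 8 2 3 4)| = 6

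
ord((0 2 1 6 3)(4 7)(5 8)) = 10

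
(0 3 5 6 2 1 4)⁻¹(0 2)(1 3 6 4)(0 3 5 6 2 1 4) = (0 4 5 2)(1 3)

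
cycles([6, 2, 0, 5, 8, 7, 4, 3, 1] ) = (0 6 4 8 1 2)(3 5 7)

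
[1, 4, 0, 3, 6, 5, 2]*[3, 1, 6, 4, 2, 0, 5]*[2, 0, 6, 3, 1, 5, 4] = [0, 6, 3, 1, 5, 2, 4]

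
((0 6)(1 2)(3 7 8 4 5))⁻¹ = (0 6)(1 2)(3 5 4 8 7)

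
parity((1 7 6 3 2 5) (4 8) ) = even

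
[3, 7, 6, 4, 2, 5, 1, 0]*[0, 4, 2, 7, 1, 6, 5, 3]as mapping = [0→7, 1→3, 2→5, 3→1, 4→2, 5→6, 6→4, 7→0]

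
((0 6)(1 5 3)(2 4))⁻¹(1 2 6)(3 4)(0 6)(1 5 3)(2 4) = (0 5 4)(1 2)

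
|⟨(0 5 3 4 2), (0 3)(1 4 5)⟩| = 720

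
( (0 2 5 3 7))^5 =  ()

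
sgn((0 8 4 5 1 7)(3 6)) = 1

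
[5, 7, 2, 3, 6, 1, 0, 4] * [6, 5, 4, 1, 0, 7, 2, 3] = [7, 3, 4, 1, 2, 5, 6, 0]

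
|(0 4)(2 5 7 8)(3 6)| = 4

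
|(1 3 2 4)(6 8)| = 4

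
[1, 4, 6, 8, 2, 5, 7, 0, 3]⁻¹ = [7, 0, 4, 8, 1, 5, 2, 6, 3]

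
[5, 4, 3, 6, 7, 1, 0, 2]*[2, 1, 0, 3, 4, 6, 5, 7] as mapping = [0→6, 1→4, 2→3, 3→5, 4→7, 5→1, 6→2, 7→0] 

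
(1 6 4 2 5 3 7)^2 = (1 4 5 7 6 2 3)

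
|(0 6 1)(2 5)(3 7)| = 6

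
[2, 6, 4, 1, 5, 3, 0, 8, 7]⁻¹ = [6, 3, 0, 5, 2, 4, 1, 8, 7]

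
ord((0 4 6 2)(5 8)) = 4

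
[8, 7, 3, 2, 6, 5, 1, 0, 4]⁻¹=[7, 6, 3, 2, 8, 5, 4, 1, 0]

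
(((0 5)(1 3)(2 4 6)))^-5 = (0 5)(1 3)(2 4 6)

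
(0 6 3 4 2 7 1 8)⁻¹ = (0 8 1 7 2 4 3 6)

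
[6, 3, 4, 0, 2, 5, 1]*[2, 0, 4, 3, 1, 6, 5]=[5, 3, 1, 2, 4, 6, 0]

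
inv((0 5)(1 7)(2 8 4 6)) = (0 5)(1 7)(2 6 4 8)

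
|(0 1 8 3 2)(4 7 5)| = 15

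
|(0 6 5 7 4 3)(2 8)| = 6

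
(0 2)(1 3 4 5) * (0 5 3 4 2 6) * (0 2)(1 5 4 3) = (0 6 2 4 1 3)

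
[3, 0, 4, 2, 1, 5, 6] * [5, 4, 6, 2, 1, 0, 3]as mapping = [0→2, 1→5, 2→1, 3→6, 4→4, 5→0, 6→3]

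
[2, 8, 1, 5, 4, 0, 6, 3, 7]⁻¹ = [5, 2, 0, 7, 4, 3, 6, 8, 1]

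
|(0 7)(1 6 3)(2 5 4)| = 6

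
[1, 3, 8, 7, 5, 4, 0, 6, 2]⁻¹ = [6, 0, 8, 1, 5, 4, 7, 3, 2]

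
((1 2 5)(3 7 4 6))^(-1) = (1 5 2)(3 6 4 7)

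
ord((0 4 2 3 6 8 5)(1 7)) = 14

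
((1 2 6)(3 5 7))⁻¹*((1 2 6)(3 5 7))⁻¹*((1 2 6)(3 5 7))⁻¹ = ()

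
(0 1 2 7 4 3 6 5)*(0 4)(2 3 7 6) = (0 1 3 2 6 5 4 7)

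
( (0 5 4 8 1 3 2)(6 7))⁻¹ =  (0 2 3 1 8 4 5)(6 7)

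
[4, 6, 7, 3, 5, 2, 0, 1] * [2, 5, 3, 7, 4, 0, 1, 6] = [4, 1, 6, 7, 0, 3, 2, 5]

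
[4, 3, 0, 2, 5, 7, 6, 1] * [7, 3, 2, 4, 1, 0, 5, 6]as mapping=[0→1, 1→4, 2→7, 3→2, 4→0, 5→6, 6→5, 7→3]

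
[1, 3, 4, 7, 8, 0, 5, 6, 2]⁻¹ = [5, 0, 8, 1, 2, 6, 7, 3, 4]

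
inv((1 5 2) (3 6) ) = (1 2 5) (3 6) 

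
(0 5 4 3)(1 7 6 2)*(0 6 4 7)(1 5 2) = (0 2 5 7 4 3 6 1)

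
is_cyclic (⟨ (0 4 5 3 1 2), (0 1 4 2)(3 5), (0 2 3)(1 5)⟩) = no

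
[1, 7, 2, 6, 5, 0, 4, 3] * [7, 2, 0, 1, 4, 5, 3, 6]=[2, 6, 0, 3, 5, 7, 4, 1]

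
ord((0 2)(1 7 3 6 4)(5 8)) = 10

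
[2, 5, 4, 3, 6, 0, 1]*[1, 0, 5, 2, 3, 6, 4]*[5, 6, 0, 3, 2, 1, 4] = [1, 4, 3, 0, 2, 6, 5]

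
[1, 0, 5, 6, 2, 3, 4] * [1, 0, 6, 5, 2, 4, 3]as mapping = [0→0, 1→1, 2→4, 3→3, 4→6, 5→5, 6→2]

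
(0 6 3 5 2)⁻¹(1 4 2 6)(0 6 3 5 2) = (0 3 1 4)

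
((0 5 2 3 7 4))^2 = (0 2 7)(3 4 5)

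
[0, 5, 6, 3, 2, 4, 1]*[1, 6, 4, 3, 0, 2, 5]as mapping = [0→1, 1→2, 2→5, 3→3, 4→4, 5→0, 6→6]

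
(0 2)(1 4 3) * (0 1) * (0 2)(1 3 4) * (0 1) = (0 1)(2 3)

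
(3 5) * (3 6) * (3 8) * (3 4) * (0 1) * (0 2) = (0 1 2) (3 5 6 8 4) 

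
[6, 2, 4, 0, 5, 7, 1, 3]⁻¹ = [3, 6, 1, 7, 2, 4, 0, 5]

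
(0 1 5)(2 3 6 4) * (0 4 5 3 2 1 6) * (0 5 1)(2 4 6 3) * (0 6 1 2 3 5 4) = (0 5 1 3 4 6 2)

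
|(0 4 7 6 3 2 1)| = 7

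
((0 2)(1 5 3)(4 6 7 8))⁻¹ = (0 2)(1 3 5)(4 8 7 6)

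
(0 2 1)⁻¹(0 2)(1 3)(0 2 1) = (0 3)(1 2)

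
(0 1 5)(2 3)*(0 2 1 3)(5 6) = (0 3 1 6 5 2)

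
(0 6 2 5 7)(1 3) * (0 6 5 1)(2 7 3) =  (0 5 3)(1 2)(6 7)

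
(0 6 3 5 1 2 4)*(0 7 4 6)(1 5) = (1 2 6 3)(4 7)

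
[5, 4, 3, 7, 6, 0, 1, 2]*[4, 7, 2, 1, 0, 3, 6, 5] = [3, 0, 1, 5, 6, 4, 7, 2]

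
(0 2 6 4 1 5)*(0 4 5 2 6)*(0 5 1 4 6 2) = (0 2 5 6 1)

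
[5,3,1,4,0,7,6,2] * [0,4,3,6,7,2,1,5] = [2,6,4,7,0,5,1,3]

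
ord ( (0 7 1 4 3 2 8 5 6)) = 9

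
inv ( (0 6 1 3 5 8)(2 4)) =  (0 8 5 3 1 6)(2 4)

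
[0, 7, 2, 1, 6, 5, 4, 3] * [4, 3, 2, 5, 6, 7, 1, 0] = [4, 0, 2, 3, 1, 7, 6, 5]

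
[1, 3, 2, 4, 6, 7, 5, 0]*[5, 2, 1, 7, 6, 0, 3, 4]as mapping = [0→2, 1→7, 2→1, 3→6, 4→3, 5→4, 6→0, 7→5]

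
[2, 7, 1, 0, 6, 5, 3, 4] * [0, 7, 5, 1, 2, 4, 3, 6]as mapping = [0→5, 1→6, 2→7, 3→0, 4→3, 5→4, 6→1, 7→2]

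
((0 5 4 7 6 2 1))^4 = (0 6 5 2 4 1 7)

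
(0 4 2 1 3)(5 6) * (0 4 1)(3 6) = (0 1 6 5 3 4 2)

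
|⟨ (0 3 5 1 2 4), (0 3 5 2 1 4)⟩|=720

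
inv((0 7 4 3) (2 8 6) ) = (0 3 4 7) (2 6 8) 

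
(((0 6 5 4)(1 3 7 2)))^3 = (0 4 5 6)(1 2 7 3)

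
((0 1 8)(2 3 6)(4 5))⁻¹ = (0 8 1)(2 6 3)(4 5)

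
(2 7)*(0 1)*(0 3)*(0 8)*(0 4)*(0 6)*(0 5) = (0 1 3 8 4 6 5)(2 7)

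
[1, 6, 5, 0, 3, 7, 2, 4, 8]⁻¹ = [3, 0, 6, 4, 7, 2, 1, 5, 8]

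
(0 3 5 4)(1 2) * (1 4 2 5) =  (0 3 1 5 2 4)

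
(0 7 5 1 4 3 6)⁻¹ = (0 6 3 4 1 5 7)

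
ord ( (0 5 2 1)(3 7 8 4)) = 4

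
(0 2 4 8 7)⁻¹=(0 7 8 4 2)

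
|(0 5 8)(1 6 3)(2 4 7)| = 3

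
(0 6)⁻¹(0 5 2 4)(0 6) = (2 4 6 5)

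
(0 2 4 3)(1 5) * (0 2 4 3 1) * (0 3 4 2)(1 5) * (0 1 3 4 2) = (1 3)(4 5)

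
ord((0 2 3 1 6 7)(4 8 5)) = 6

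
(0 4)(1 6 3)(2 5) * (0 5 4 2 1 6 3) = (0 2 4 5 1 3 6)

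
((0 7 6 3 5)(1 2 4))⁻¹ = (0 5 3 6 7)(1 4 2)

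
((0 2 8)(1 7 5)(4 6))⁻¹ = (0 8 2)(1 5 7)(4 6)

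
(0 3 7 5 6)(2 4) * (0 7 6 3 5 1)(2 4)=(0 5 3 6 7 1)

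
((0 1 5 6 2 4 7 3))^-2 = (0 7 2 5)(1 3 4 6)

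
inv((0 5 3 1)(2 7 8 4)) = (0 1 3 5)(2 4 8 7)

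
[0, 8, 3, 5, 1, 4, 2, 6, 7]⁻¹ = [0, 4, 6, 2, 5, 3, 7, 8, 1]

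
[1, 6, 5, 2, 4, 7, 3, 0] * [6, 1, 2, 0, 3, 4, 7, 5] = [1, 7, 4, 2, 3, 5, 0, 6] 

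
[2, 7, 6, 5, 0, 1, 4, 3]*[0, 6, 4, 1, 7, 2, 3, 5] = [4, 5, 3, 2, 0, 6, 7, 1]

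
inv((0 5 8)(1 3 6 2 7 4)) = (0 8 5)(1 4 7 2 6 3)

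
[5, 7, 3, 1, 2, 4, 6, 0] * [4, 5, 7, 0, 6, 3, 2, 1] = [3, 1, 0, 5, 7, 6, 2, 4]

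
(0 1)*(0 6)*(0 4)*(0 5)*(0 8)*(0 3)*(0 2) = (0 1 6 4 5 8 3 2)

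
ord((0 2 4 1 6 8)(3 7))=6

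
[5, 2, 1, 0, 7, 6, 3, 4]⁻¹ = [3, 2, 1, 6, 7, 0, 5, 4]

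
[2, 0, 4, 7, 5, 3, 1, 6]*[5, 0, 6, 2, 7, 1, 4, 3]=[6, 5, 7, 3, 1, 2, 0, 4]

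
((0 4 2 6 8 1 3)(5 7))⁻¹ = (0 3 1 8 6 2 4)(5 7)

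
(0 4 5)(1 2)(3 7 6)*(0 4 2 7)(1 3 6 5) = (0 2 3)(1 7 5 4)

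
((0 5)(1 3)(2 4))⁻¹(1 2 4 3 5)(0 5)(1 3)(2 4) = (0 3 4 2 1)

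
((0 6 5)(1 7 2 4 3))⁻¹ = (0 5 6)(1 3 4 2 7)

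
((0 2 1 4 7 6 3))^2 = (0 1 7 3 2 4 6)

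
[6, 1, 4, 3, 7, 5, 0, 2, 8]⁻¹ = [6, 1, 7, 3, 2, 5, 0, 4, 8]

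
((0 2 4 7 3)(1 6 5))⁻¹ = (0 3 7 4 2)(1 5 6)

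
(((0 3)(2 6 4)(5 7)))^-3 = (0 3)(5 7)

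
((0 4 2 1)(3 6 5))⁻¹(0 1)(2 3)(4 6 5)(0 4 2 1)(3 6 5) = (0 4)(1 6)(2 5 3)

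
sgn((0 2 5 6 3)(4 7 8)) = 1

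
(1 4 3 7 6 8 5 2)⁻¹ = (1 2 5 8 6 7 3 4)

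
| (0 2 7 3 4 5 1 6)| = 8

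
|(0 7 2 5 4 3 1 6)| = 8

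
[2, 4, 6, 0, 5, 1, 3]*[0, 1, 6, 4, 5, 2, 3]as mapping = [0→6, 1→5, 2→3, 3→0, 4→2, 5→1, 6→4]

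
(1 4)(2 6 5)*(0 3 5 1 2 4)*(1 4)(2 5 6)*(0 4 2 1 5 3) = (1 4 3 6 2)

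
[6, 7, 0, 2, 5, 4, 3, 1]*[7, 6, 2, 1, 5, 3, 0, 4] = [0, 4, 7, 2, 3, 5, 1, 6]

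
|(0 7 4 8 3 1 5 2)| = 8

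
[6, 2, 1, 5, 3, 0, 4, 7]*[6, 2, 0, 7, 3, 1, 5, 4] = [5, 0, 2, 1, 7, 6, 3, 4]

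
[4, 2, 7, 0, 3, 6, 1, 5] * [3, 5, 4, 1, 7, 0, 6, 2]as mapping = [0→7, 1→4, 2→2, 3→3, 4→1, 5→6, 6→5, 7→0]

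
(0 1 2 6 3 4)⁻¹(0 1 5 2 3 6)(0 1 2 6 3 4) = (1 2 5 6 4 3)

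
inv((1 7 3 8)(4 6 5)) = (1 8 3 7)(4 5 6)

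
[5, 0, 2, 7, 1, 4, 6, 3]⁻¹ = [1, 4, 2, 7, 5, 0, 6, 3]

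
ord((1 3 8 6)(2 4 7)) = 12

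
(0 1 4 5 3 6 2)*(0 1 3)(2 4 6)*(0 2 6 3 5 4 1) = (0 5 2)(1 3 6)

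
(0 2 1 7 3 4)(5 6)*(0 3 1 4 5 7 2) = (1 2 4 3 5 6 7)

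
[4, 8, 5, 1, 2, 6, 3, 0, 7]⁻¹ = [7, 3, 4, 6, 0, 2, 5, 8, 1]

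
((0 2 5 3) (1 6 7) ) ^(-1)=(0 3 5 2) (1 7 6) 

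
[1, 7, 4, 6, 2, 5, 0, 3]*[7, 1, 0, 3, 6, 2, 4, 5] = [1, 5, 6, 4, 0, 2, 7, 3]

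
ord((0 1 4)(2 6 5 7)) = 12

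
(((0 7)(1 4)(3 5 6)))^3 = (0 7)(1 4)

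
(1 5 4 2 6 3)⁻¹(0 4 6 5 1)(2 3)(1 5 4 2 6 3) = (0 2 3 4 5)(1 6)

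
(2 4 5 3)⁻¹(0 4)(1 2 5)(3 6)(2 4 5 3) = (0 5)(1 4 3)(2 6)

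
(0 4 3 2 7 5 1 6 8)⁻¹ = (0 8 6 1 5 7 2 3 4)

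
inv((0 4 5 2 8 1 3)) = (0 3 1 8 2 5 4)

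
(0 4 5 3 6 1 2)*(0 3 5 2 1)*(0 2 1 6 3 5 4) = (1 6 2 5 4)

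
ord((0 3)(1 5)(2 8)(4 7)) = 2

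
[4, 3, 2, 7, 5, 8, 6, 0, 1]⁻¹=[7, 8, 2, 1, 0, 4, 6, 3, 5]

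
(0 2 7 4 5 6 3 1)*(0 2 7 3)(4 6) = (0 7 6)(1 2 3)(4 5)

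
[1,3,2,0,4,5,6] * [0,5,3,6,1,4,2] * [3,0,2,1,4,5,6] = [5,6,1,3,0,4,2]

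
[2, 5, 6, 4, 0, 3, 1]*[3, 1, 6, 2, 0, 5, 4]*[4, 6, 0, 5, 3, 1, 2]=[2, 1, 3, 4, 5, 0, 6]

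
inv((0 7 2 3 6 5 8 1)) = (0 1 8 5 6 3 2 7)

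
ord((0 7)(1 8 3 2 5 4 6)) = 14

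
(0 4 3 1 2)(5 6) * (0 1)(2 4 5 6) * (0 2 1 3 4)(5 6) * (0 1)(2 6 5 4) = (0 5)(2 3 6 4)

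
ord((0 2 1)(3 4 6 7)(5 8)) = 12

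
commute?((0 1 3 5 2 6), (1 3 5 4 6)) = no:(0 1 3 5 2 6)*(1 3 5 4 6) = (0 3 4 6)(1 5 2), (1 3 5 4 6)*(0 1 3 5 2 6) = (0 1 5 4)(2 6 3)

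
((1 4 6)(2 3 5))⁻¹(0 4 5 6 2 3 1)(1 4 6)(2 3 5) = (0 6 2 1 3 5 4)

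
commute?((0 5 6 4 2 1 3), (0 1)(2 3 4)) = no:(0 5 6 4 2 1 3)*(0 1)(2 3 4) = (0 5 6 2)(1 4 3), (0 1)(2 3 4)*(0 5 6 4 2 1 3) = (0 3 2)(1 5 6 4)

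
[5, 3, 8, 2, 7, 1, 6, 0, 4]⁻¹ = [7, 5, 3, 1, 8, 0, 6, 4, 2]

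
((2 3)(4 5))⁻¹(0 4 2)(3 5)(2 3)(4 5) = (0 5 3)(2 4)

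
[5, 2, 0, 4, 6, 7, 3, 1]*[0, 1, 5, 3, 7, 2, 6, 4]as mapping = [0→2, 1→5, 2→0, 3→7, 4→6, 5→4, 6→3, 7→1]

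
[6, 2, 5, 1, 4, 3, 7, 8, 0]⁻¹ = [8, 3, 1, 5, 4, 2, 0, 6, 7]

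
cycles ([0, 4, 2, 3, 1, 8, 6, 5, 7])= (1 4) (5 8 7) 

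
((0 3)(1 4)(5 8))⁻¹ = (0 3)(1 4)(5 8)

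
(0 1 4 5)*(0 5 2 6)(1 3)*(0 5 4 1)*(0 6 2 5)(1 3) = (0 1 3 6)(4 5)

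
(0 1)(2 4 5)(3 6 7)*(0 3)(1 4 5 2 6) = (0 4 2 5 6 7)(1 3)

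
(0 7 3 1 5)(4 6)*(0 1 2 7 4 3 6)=(0 4)(1 5)(2 7 6 3)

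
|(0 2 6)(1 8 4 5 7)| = 15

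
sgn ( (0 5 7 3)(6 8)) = 1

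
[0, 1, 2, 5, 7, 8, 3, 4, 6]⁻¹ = [0, 1, 2, 6, 7, 3, 8, 4, 5]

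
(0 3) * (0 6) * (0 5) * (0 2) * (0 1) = (0 3 6 5 2 1)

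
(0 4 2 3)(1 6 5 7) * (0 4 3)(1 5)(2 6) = (0 3 4 6 1 2)(5 7)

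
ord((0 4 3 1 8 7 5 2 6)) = 9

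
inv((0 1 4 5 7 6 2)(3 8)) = (0 2 6 7 5 4 1)(3 8)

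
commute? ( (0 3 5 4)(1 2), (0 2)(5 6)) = no: (0 3 5 4)(1 2) * (0 2)(5 6) = (0 3 6 5 4 2 1), (0 2)(5 6) * (0 3 5 4)(1 2) = (0 1 2 3 5 6 4)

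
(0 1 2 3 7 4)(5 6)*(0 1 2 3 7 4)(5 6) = (0 2 7)(1 3 4)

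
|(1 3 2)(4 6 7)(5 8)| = 6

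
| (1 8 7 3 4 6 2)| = 7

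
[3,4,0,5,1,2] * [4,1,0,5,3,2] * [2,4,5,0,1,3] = [3,0,1,5,4,2]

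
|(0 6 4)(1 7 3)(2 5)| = 6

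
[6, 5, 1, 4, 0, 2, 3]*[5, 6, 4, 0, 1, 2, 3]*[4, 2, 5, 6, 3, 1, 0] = [6, 5, 0, 2, 1, 3, 4]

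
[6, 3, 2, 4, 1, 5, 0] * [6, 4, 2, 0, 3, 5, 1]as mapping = [0→1, 1→0, 2→2, 3→3, 4→4, 5→5, 6→6]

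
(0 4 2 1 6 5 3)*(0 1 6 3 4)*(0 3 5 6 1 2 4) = (0 3 2 1 5)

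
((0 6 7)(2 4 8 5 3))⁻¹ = (0 7 6)(2 3 5 8 4)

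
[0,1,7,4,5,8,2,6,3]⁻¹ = [0,1,6,8,3,4,7,2,5]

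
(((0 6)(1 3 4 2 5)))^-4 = (1 3 4 2 5)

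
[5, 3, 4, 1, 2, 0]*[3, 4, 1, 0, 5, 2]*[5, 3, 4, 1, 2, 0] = [4, 5, 0, 2, 3, 1]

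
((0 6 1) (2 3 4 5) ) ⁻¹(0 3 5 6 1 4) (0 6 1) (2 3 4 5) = (0 5 6 4 2 1) 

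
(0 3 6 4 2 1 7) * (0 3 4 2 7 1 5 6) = (0 4 7 3)(2 5 6)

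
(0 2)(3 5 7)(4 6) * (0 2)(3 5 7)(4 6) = (3 7 5)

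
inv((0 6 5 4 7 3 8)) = (0 8 3 7 4 5 6)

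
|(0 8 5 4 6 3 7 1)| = 8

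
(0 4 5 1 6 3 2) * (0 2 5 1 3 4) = (1 6 4)(3 5)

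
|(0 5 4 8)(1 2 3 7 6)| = 20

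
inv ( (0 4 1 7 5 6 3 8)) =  (0 8 3 6 5 7 1 4)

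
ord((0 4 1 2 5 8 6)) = 7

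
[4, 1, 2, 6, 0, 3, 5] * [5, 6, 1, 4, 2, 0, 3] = [2, 6, 1, 3, 5, 4, 0]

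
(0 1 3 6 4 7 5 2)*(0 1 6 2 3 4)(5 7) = (0 6)(1 4 5 3 2)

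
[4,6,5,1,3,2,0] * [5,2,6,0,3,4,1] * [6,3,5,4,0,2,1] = [4,3,0,5,6,1,2] 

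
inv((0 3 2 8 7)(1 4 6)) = (0 7 8 2 3)(1 6 4)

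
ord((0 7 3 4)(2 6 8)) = 12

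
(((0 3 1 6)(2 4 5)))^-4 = (2 5 4)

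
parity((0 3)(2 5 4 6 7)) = odd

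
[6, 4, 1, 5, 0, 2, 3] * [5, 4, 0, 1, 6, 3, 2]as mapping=[0→2, 1→6, 2→4, 3→3, 4→5, 5→0, 6→1]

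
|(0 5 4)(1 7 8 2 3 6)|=6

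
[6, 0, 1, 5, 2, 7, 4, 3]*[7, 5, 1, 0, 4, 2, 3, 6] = [3, 7, 5, 2, 1, 6, 4, 0]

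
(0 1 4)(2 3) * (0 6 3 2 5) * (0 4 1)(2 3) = (2 3 5 4 6)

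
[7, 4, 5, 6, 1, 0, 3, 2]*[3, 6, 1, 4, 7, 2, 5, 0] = [0, 7, 2, 5, 6, 3, 4, 1]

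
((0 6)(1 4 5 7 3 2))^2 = (1 5 3)(2 4 7)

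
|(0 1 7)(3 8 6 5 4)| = 15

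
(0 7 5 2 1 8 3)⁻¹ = (0 3 8 1 2 5 7)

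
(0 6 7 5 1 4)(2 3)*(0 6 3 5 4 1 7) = (0 3 2 5 7 4 6)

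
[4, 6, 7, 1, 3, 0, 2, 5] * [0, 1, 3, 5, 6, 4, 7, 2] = [6, 7, 2, 1, 5, 0, 3, 4]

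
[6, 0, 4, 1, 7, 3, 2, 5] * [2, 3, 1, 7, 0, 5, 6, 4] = [6, 2, 0, 3, 4, 7, 1, 5]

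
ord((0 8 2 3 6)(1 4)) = 10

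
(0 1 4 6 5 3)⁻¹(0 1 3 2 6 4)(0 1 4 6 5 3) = (0 2 5 6 1 4)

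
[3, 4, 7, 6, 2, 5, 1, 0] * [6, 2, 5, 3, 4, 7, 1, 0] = [3, 4, 0, 1, 5, 7, 2, 6]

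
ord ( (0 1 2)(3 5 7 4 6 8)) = 6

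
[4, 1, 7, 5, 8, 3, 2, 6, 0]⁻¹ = [8, 1, 6, 5, 0, 3, 7, 2, 4]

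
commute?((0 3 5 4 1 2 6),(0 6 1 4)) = no:(0 3 5 4 1 2 6) * (0 6 1 4) = (0 3 5)(1 2),(0 6 1 4) * (0 3 5 4 1 2 6) = (2 6)(3 5 4)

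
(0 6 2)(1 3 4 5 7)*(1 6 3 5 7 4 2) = (0 3 2)(1 5 4 7 6)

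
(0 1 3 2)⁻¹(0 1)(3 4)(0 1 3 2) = (1 3)(2 4)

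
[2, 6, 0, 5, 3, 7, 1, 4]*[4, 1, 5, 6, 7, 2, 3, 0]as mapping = [0→5, 1→3, 2→4, 3→2, 4→6, 5→0, 6→1, 7→7]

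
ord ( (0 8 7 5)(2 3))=4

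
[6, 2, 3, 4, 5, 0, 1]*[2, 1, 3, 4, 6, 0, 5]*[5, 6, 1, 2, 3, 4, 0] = [4, 2, 3, 0, 5, 1, 6]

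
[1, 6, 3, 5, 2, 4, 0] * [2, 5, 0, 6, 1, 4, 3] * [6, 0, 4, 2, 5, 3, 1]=[3, 2, 1, 5, 6, 0, 4]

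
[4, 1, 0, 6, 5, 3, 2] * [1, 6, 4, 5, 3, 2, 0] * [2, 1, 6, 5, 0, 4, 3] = [5, 3, 1, 2, 6, 4, 0] 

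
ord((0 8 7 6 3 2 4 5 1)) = 9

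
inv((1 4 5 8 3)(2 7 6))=(1 3 8 5 4)(2 6 7)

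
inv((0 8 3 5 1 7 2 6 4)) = (0 4 6 2 7 1 5 3 8)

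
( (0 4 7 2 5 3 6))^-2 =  (0 3 2 4 6 5 7)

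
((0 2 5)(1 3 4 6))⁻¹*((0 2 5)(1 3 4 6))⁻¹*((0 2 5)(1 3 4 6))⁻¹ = (1 3 4 6)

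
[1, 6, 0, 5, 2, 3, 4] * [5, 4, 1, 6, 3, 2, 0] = [4, 0, 5, 2, 1, 6, 3]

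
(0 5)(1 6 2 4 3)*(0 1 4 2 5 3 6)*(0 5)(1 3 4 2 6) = (0 4 1 5 3 2 6)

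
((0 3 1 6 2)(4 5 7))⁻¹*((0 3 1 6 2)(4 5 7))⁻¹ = (0 6 3 2 1)(4 5 7)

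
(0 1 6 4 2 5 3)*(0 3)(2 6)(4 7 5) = (0 1 2 4 6 7 5)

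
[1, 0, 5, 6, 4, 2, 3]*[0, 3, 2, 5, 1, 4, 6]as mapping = [0→3, 1→0, 2→4, 3→6, 4→1, 5→2, 6→5]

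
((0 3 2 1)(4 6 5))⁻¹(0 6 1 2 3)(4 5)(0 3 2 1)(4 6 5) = (0 1 2 3 5)(4 6)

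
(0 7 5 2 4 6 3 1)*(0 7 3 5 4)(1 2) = (0 3 2)(1 7 4 6 5)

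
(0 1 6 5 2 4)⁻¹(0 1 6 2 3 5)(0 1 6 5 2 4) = (1 6 5 4 3 2)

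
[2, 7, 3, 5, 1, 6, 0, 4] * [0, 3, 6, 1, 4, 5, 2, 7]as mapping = [0→6, 1→7, 2→1, 3→5, 4→3, 5→2, 6→0, 7→4]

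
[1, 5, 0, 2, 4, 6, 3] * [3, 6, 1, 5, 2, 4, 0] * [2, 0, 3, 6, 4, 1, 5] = [5, 4, 6, 0, 3, 2, 1] 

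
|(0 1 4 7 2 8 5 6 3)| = 9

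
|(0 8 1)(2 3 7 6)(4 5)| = 12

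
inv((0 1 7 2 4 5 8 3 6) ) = (0 6 3 8 5 4 2 7 1) 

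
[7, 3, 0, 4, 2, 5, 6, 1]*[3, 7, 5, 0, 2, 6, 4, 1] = [1, 0, 3, 2, 5, 6, 4, 7]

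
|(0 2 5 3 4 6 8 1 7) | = 9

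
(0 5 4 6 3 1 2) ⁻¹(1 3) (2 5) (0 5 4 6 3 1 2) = (0 4) (1 2) 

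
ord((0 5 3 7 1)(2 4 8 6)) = 20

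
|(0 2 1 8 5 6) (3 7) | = 6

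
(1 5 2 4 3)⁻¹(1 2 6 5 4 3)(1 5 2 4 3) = (1 5 4 6 2 3)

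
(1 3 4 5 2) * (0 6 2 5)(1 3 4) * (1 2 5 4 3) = (0 6 5 4)(1 3 2)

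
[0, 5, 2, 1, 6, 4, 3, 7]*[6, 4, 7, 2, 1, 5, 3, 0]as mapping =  [0→6, 1→5, 2→7, 3→4, 4→3, 5→1, 6→2, 7→0]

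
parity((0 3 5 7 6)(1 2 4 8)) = odd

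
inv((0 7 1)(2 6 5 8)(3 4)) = (0 1 7)(2 8 5 6)(3 4)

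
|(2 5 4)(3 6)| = 6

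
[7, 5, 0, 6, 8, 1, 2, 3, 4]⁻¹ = [2, 5, 6, 7, 8, 1, 3, 0, 4]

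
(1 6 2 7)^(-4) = ()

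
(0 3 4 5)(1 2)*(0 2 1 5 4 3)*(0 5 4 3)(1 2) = (0 5 1 2 4 3)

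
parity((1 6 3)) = even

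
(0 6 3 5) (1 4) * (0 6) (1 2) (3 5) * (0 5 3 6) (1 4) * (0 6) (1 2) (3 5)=(0 3) (1 2 4) (5 6) 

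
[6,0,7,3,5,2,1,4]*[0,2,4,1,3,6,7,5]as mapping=[0→7,1→0,2→5,3→1,4→6,5→4,6→2,7→3]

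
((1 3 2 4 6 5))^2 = (1 2 6)(3 4 5)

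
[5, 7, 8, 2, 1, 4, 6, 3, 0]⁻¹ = [8, 4, 3, 7, 5, 0, 6, 1, 2]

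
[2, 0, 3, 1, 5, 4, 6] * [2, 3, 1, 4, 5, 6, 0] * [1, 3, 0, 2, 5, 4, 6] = [3, 0, 5, 2, 6, 4, 1]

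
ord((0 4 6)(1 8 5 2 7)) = 15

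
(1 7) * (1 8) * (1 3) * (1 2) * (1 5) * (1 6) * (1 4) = (1 7 8 3 2 5 6 4)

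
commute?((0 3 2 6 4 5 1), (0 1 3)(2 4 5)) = no:(0 3 2 6 4 5 1) * (0 1 3)(2 4 5) = (2 6 5 3 4), (0 1 3)(2 4 5) * (0 3 2 6 4 5 1) = (1 2 5 6 4)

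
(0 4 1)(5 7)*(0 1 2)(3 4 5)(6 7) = (0 5 6 7 3 4 2)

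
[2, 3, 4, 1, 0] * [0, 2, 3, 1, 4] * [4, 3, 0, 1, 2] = [1, 3, 2, 0, 4]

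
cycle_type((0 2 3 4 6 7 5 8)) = 8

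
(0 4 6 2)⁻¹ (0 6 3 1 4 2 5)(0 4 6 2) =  (0 5 4 2 3 1 6)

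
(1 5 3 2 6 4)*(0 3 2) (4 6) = (0 3) (1 5 2 4) 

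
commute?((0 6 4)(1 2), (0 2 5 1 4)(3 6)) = no:(0 6 4)(1 2) * (0 2 5 1 4)(3 6) = (0 3 6)(1 5)(2 4), (0 2 5 1 4)(3 6) * (0 6 4)(1 2) = (0 1)(2 5)(3 4 6)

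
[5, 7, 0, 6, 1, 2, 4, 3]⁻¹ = [2, 4, 5, 7, 6, 0, 3, 1]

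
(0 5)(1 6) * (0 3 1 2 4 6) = (0 5 3 1)(2 4 6)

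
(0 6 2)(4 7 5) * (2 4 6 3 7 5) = (0 3 7 2)(4 5 6)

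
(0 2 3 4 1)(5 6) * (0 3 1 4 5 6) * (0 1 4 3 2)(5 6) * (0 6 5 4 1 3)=(0 6 4)(1 2)(3 5)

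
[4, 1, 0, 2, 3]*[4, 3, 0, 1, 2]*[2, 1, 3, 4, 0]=[3, 4, 0, 2, 1]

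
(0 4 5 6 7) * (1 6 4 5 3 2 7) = (0 5 4 3 2 7)(1 6)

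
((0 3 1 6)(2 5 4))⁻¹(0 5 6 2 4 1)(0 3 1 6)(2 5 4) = (0 5 2 6 3 4)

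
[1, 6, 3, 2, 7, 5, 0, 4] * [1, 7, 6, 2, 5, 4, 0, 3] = [7, 0, 2, 6, 3, 4, 1, 5]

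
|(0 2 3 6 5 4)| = 6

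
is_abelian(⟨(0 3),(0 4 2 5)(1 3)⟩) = no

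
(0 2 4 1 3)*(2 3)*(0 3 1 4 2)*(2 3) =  (0 1)(2 3)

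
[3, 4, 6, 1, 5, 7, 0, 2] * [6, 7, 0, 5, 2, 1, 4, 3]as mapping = [0→5, 1→2, 2→4, 3→7, 4→1, 5→3, 6→6, 7→0]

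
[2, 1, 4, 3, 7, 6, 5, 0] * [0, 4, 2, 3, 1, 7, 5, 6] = [2, 4, 1, 3, 6, 5, 7, 0]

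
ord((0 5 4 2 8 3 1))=7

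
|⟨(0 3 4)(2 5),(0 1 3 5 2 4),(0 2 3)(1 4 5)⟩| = 720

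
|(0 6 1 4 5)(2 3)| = 10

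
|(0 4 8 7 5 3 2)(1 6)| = 14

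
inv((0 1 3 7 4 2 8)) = (0 8 2 4 7 3 1)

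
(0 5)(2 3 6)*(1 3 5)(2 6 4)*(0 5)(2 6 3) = (0 1 2)(3 4 6)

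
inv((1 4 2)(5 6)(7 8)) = (1 2 4)(5 6)(7 8)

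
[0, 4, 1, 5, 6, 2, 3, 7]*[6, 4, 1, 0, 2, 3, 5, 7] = [6, 2, 4, 3, 5, 1, 0, 7]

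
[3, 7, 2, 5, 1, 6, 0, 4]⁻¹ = [6, 4, 2, 0, 7, 3, 5, 1]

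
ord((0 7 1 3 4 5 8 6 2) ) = 9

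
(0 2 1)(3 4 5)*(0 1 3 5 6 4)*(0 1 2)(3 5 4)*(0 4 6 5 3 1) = (0 4 5 6 1 2 3)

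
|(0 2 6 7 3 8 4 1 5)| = 9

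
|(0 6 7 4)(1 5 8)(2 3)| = 12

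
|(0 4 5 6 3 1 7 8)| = 8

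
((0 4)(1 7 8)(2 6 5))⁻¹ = (0 4)(1 8 7)(2 5 6)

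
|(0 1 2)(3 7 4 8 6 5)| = 6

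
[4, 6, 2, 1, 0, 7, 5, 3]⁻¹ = [4, 3, 2, 7, 0, 6, 1, 5]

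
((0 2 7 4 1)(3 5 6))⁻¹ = (0 1 4 7 2)(3 6 5)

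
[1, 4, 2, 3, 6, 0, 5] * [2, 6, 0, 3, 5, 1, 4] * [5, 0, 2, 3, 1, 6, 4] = [4, 6, 5, 3, 1, 2, 0]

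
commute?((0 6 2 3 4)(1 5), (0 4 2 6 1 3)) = no:(0 6 2 3 4)(1 5)*(0 4 2 6 1 3) = (0 1 5 3 2), (0 4 2 6 1 3)*(0 6 2 3 4)(1 5) = (1 4 3 6 5)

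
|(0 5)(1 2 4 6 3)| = 10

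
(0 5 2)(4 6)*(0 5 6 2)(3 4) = (0 6 3 4 2 5)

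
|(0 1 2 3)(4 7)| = 4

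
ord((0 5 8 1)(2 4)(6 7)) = 4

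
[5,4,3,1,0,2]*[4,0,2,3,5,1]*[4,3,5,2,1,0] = [3,0,2,4,1,5]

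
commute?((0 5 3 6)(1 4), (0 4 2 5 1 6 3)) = no:(0 5 3 6)(1 4) * (0 4 2 5 1 6 3) = (0 1 2 5)(4 6), (0 4 2 5 1 6 3) * (0 5 3 6)(1 4) = (0 1)(2 3 5 4)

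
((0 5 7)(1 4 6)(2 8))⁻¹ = (0 7 5)(1 6 4)(2 8)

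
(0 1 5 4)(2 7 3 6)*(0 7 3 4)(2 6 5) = (0 1 2 3 5)(4 7)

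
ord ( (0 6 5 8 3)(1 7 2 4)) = 20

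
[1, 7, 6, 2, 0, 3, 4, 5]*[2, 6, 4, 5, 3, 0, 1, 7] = [6, 7, 1, 4, 2, 5, 3, 0]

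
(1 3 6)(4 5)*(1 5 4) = (1 3 6 5)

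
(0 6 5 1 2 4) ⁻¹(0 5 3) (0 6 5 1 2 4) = (1 3 6) 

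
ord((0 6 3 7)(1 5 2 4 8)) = 20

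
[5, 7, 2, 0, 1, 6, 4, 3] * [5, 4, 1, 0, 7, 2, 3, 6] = [2, 6, 1, 5, 4, 3, 7, 0]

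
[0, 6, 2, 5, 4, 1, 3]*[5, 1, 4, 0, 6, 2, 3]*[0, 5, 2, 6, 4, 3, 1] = [3, 6, 4, 2, 1, 5, 0]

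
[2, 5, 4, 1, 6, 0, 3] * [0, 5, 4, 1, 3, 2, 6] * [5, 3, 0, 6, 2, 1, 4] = [2, 0, 6, 1, 4, 5, 3] 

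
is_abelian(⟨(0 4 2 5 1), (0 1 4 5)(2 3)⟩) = no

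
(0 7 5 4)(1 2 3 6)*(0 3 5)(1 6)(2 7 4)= (0 4 3 1 7)(2 5)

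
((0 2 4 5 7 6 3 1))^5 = (0 6 4 1 7 2 3 5)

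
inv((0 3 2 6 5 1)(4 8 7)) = (0 1 5 6 2 3)(4 7 8)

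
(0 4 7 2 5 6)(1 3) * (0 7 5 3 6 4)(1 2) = (1 6 7)(2 3)(4 5)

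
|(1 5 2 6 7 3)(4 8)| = 6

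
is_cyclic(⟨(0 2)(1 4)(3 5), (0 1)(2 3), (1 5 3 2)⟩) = no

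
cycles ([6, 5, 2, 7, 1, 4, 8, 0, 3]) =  (0 6 8 3 7)(1 5 4)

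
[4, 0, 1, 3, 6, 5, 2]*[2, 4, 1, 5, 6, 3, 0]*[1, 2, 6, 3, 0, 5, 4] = [4, 6, 0, 5, 1, 3, 2]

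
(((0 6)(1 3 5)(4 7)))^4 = (1 3 5)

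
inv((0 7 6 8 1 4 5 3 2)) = (0 2 3 5 4 1 8 6 7)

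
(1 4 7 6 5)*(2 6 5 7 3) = (1 4 3 2 6 7 5)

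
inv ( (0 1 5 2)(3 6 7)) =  (0 2 5 1)(3 7 6)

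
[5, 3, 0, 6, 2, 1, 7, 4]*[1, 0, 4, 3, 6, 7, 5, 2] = [7, 3, 1, 5, 4, 0, 2, 6]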